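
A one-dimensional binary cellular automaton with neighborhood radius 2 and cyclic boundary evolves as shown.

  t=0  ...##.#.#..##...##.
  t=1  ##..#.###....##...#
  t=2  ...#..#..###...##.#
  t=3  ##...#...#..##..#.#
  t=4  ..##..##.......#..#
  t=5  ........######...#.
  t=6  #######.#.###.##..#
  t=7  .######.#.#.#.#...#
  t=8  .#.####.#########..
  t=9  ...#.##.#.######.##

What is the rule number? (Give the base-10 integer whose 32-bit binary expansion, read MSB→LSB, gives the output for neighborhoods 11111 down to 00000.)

  #####|#  b31=1 t=5,i=10
  ####.|#  b30=1 t=5,i=12
  ###.#|#  b29=1 t=6,i=6
  ###..|.  b28=0 t=1,i=1
  ##.##|.  b27=0 t=6,i=13
  ##.#.|.  b26=0 t=0,i=5
  ##..#|.  b25=0 t=1,i=2
  ##...|#  b24=1 t=0,i=13
  #.###|#  b23=1 t=1,i=6
  #.##.|#  b22=1 t=6,i=14
  #.#.#|#  b21=1 t=0,i=6
  #.#..|#  b20=1 t=0,i=8
  #..##|.  b19=0 t=0,i=10
  #..#.|#  b18=1 t=1,i=3
  #...#|#  b17=1 t=0,i=14
  #....|#  b16=1 t=0,i=0
  .####|.  b15=0 t=5,i=9
  .###.|.  b14=0 t=1,i=0
  .##.#|#  b13=1 t=0,i=4
  .##..|.  b12=0 t=0,i=12
  .#.##|.  b11=0 t=1,i=5
  .#.#.|#  b10=1 t=0,i=7
  .#..#|.  b9=0 t=0,i=9
  .#...|#  b8=1 t=2,i=0
  ..###|#  b7=1 t=1,i=18
  ..##.|.  b6=0 t=0,i=3
  ..#.#|.  b5=0 t=1,i=4
  ..#..|.  b4=0 t=2,i=3
  ...##|.  b3=0 t=0,i=2
  ...#.|.  b2=0 t=2,i=2
  ....#|#  b1=1 t=0,i=1
  .....|#  b0=1 t=4,i=10
  bits 11100001111101110010010110000011 = 3791070595

3791070595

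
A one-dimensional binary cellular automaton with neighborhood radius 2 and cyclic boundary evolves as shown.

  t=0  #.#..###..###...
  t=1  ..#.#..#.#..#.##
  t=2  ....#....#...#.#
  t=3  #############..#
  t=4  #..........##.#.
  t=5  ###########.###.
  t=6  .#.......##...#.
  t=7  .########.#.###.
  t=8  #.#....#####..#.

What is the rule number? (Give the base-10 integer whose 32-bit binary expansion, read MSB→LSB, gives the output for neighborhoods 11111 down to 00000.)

1950071071

  ##### -> .   bit 31 = 0  t=3,i=1
  ####. -> #   bit 30 = 1  t=3,i=11
  ###.# -> #   bit 29 = 1  t=5,i=10
  ###.. -> #   bit 28 = 1  t=0,i=7
  ##.## -> .   bit 27 = 0  t=5,i=11
  ##.#. -> #   bit 26 = 1  t=4,i=13
  ##..# -> .   bit 25 = 0  t=0,i=8
  ##... -> .   bit 24 = 0  t=0,i=13
  #.### -> .   bit 23 = 0  t=5,i=0
  #.##. -> .   bit 22 = 0  t=1,i=14
  #.#.# -> #   bit 21 = 1  t=4,i=14
  #.#.. -> #   bit 20 = 1  t=0,i=2
  #..## -> #   bit 19 = 1  t=0,i=4
  #..#. -> .   bit 18 = 0  t=1,i=1
  #...# -> #   bit 17 = 1  t=0,i=14
  #.... -> #   bit 16 = 1  t=2,i=1
  .#### -> #   bit 15 = 1  t=3,i=0
  .###. -> .   bit 14 = 0  t=0,i=6
  .##.# -> #   bit 13 = 1  t=4,i=12
  .##.. -> #   bit 12 = 1  t=1,i=15
  .#.## -> #   bit 11 = 1  t=1,i=13
  .#.#. -> .   bit 10 = 0  t=0,i=1
  .#..# -> .   bit 9 = 0  t=0,i=3
  .#... -> #   bit 8 = 1  t=2,i=0
  ..### -> .   bit 7 = 0  t=0,i=5
  ..##. -> .   bit 6 = 0  t=4,i=11
  ..#.# -> .   bit 5 = 0  t=0,i=0
  ..#.. -> #   bit 4 = 1  t=2,i=4
  ...## -> #   bit 3 = 1  t=4,i=10
  ...#. -> #   bit 2 = 1  t=0,i=15
  ....# -> #   bit 1 = 1  t=2,i=2
  ..... -> #   bit 0 = 1  t=4,i=3
  bits 01110100001110111011100100011111 = 1950071071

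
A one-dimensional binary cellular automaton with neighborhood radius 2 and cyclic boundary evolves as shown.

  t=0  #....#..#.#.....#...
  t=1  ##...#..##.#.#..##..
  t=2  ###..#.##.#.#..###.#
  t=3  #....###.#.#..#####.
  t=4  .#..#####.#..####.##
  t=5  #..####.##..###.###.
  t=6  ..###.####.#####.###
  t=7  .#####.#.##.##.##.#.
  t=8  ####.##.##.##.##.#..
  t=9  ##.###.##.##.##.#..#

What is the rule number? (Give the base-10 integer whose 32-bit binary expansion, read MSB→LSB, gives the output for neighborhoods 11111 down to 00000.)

  #####|#  b31=1 t=3,i=16
  ####.|.  b30=0 t=2,i=1
  ###.#|#  b29=1 t=2,i=17
  ###..|.  b28=0 t=2,i=2
  ##.##|#  b27=1 t=2,i=18
  ##.#.|#  b26=1 t=1,i=10
  ##..#|.  b25=0 t=1,i=18
  ##...|#  b24=1 t=1,i=2
  #.###|.  b23=0 t=2,i=19
  #.##.|#  b22=1 t=2,i=7
  #.#.#|.  b21=0 t=1,i=11
  #.#..|.  b20=0 t=0,i=10
  #..##|#  b19=1 t=1,i=7
  #..#.|.  b18=0 t=0,i=7
  #...#|.  b17=0 t=0,i=18
  #....|.  b16=0 t=0,i=2
  .####|#  b15=1 t=2,i=0
  .###.|#  b14=1 t=2,i=16
  .##.#|.  b13=0 t=1,i=9
  .##..|#  b12=1 t=1,i=1
  .#.##|#  b11=1 t=2,i=6
  .#.#.|#  b10=1 t=0,i=9
  .#..#|.  b9=0 t=0,i=6
  .#...|#  b8=1 t=0,i=1
  ..###|#  b7=1 t=2,i=15
  ..##.|#  b6=1 t=1,i=0
  ..#.#|#  b5=1 t=0,i=8
  ..#..|#  b4=1 t=0,i=0
  ...##|#  b3=1 t=3,i=4
  ...#.|.  b2=0 t=0,i=4
  ....#|.  b1=0 t=0,i=3
  .....|#  b0=1 t=0,i=13
  bits 10101101010010001101110111111001 = 2907233785

2907233785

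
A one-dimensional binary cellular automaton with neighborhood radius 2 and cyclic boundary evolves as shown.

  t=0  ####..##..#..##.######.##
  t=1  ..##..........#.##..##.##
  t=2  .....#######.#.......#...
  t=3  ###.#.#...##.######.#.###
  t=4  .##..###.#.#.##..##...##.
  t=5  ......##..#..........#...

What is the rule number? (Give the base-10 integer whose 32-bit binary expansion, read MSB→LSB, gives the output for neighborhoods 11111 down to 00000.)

1888609549

  nb #####: next=.  (t=0,i=0, bit31=0)
  nb ####.: next=#  (t=0,i=2, bit30=1)
  nb ###.#: next=#  (t=0,i=21, bit29=1)
  nb ###..: next=#  (t=0,i=3, bit28=1)
  nb ##.##: next=.  (t=0,i=15, bit27=0)
  nb ##.#.: next=.  (t=2,i=12, bit26=0)
  nb ##..#: next=.  (t=0,i=4, bit25=0)
  nb ##...: next=.  (t=1,i=4, bit24=0)
  nb #.###: next=#  (t=0,i=16, bit23=1)
  nb #.##.: next=.  (t=1,i=16, bit22=0)
  nb #.#.#: next=.  (t=3,i=4, bit21=0)
  nb #.#..: next=#  (t=2,i=13, bit20=1)
  nb #..##: next=.  (t=0,i=5, bit19=0)
  nb #..#.: next=.  (t=0,i=9, bit18=0)
  nb #...#: next=.  (t=3,i=8, bit17=0)
  nb #....: next=#  (t=1,i=5, bit16=1)
  nb .####: next=#  (t=0,i=17, bit15=1)
  nb .###.: next=#  (t=4,i=6, bit14=1)
  nb .##.#: next=#  (t=0,i=14, bit13=1)
  nb .##..: next=.  (t=0,i=7, bit12=0)
  nb .#.##: next=.  (t=1,i=15, bit11=0)
  nb .#.#.: next=#  (t=3,i=5, bit10=1)
  nb .#..#: next=.  (t=0,i=11, bit9=0)
  nb .#...: next=#  (t=2,i=14, bit8=1)
  nb ..###: next=.  (t=2,i=5, bit7=0)
  nb ..##.: next=.  (t=0,i=6, bit6=0)
  nb ..#.#: next=.  (t=1,i=14, bit5=0)
  nb ..#..: next=.  (t=0,i=10, bit4=0)
  nb ...##: next=#  (t=2,i=4, bit3=1)
  nb ...#.: next=#  (t=1,i=13, bit2=1)
  nb ....#: next=.  (t=1,i=12, bit1=0)
  nb .....: next=#  (t=1,i=6, bit0=1)
  bits 01110000100100011110010100001101 = 1888609549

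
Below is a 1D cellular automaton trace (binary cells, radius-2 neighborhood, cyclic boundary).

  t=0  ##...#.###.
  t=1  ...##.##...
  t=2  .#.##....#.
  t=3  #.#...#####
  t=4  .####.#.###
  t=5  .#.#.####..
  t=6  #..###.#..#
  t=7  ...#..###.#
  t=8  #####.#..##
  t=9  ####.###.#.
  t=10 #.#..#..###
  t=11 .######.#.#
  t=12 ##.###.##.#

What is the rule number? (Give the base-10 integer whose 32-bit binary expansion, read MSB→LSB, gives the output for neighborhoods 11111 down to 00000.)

  #####|#  b31=1 t=3,i=8
  ####.|#  b30=1 t=3,i=10
  ###.#|.  b29=0 t=0,i=9
  ###..|.  b28=0 t=5,i=8
  ##.##|.  b27=0 t=0,i=10
  ##.#.|#  b26=1 t=3,i=1
  ##..#|.  b25=0 t=6,i=1
  ##...|.  b24=0 t=0,i=2
  #.###|#  b23=1 t=0,i=7
  #.##.|.  b22=0 t=0,i=0
  #.#.#|#  b21=1 t=4,i=6
  #.#..|#  b20=1 t=3,i=2
  #..##|.  b19=0 t=6,i=2
  #..#.|#  b18=1 t=2,i=0
  #...#|#  b17=1 t=0,i=3
  #....|#  b16=1 t=1,i=9
  .####|.  b15=0 t=3,i=7
  .###.|.  b14=0 t=0,i=8
  .##.#|#  b13=1 t=1,i=4
  .##..|.  b12=0 t=0,i=1
  .#.##|#  b11=1 t=0,i=6
  .#.#.|.  b10=0 t=5,i=2
  .#..#|#  b9=1 t=2,i=10
  .#...|#  b8=1 t=3,i=3
  ..###|#  b7=1 t=3,i=6
  ..##.|#  b6=1 t=1,i=3
  ..#.#|.  b5=0 t=0,i=5
  ..#..|#  b4=1 t=2,i=9
  ...##|.  b3=0 t=1,i=2
  ...#.|#  b2=1 t=0,i=4
  ....#|#  b1=1 t=1,i=1
  .....|.  b0=0 t=1,i=0
  bits 11000100101101110010101111010110 = 3300338646

3300338646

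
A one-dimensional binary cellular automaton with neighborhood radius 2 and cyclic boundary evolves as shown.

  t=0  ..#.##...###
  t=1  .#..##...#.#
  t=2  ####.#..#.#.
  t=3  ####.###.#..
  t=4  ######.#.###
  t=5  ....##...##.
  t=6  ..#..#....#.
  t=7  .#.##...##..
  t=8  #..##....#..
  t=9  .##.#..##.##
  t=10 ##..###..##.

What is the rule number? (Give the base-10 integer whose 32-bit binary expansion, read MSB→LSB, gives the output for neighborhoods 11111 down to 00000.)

  ##### -> .   bit 31 = 0  t=4,i=0
  ####. -> #   bit 30 = 1  t=2,i=2
  ###.# -> #   bit 29 = 1  t=2,i=3
  ###.. -> #   bit 28 = 1  t=0,i=11
  ##.## -> #   bit 27 = 1  t=3,i=4
  ##.#. -> .   bit 26 = 0  t=2,i=4
  ##..# -> .   bit 25 = 0  t=0,i=0
  ##... -> .   bit 24 = 0  t=0,i=6
  #.### -> #   bit 23 = 1  t=2,i=0
  #.##. -> #   bit 22 = 1  t=0,i=4
  #.#.# -> .   bit 21 = 0  t=1,i=11
  #.#.. -> #   bit 20 = 1  t=1,i=1
  #..## -> #   bit 19 = 1  t=1,i=3
  #..#. -> #   bit 18 = 1  t=0,i=1
  #...# -> .   bit 17 = 0  t=0,i=7
  #.... -> .   bit 16 = 0  t=5,i=0
  .#### -> #   bit 15 = 1  t=2,i=1
  .###. -> .   bit 14 = 0  t=0,i=10
  .##.# -> .   bit 13 = 0  t=9,i=2
  .##.. -> #   bit 12 = 1  t=0,i=5
  .#.## -> .   bit 11 = 0  t=0,i=3
  .#.#. -> #   bit 10 = 1  t=1,i=0
  .#..# -> #   bit 9 = 1  t=1,i=2
  .#... -> .   bit 8 = 0  t=6,i=6
  ..### -> #   bit 7 = 1  t=0,i=9
  ..##. -> .   bit 6 = 0  t=1,i=4
  ..#.# -> .   bit 5 = 0  t=0,i=2
  ..#.. -> .   bit 4 = 0  t=6,i=2
  ...## -> .   bit 3 = 0  t=0,i=8
  ...#. -> #   bit 2 = 1  t=1,i=8
  ....# -> #   bit 1 = 1  t=5,i=2
  ..... -> .   bit 0 = 0  t=5,i=1
  bits 01111000110111001001011010000110 = 2027722374

2027722374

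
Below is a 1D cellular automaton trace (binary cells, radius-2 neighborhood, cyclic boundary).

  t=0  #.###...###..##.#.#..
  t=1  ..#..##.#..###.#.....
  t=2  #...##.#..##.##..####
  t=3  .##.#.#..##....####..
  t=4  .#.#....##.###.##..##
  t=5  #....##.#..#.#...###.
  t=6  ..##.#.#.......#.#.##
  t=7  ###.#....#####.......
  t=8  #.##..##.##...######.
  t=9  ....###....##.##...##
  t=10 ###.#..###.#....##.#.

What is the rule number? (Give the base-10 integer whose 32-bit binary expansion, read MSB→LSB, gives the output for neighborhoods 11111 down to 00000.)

  [31] ##### => .  t=2,i=19
  [30] ####. => .  t=2,i=20
  [29] ###.# => #  t=1,i=13
  [28] ###.. => .  t=0,i=4
  [27] ##.## => .  t=2,i=12
  [26] ##.#. => #  t=0,i=15
  [25] ##..# => #  t=0,i=11
  [24] ##... => #  t=0,i=5
  [23] #.### => #  t=0,i=2
  [22] #.##. => .  t=2,i=13
  [21] #.#.# => .  t=0,i=16
  [20] #.#.. => .  t=0,i=18
  [19] #..## => #  t=0,i=12
  [18] #..#. => .  t=0,i=20
  [17] #...# => #  t=0,i=6
  [16] #.... => #  t=1,i=17
  [15] .#### => #  t=2,i=18
  [14] .###. => .  t=0,i=3
  [13] .##.# => .  t=0,i=14
  [12] .##.. => .  t=2,i=14
  [11] .#.## => .  t=0,i=1
  [10] .#.#. => .  t=0,i=17
  [9] .#..# => .  t=0,i=19
  [8] .#... => .  t=1,i=16
  [7] ..### => #  t=0,i=8
  [6] ..##. => #  t=0,i=13
  [5] ..#.# => .  t=0,i=0
  [4] ..#.. => .  t=1,i=2
  [3] ...## => .  t=0,i=7
  [2] ...#. => .  t=1,i=1
  [1] ....# => #  t=1,i=0
  [0] ..... => #  t=1,i=18
  bits 00100111100010111000000011000011 = 663453891

663453891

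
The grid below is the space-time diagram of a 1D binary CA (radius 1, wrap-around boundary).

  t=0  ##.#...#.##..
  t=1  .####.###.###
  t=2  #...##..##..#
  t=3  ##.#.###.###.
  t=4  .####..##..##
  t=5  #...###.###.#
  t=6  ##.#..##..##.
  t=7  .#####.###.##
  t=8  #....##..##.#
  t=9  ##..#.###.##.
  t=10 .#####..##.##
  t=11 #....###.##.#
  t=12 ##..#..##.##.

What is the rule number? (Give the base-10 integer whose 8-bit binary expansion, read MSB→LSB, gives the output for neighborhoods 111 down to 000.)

  ###|.  b7=0 t=1,i=2
  ##.|#  b6=1 t=0,i=1
  #.#|#  b5=1 t=0,i=2
  #..|#  b4=1 t=0,i=4
  .##|.  b3=0 t=0,i=0
  .#.|#  b2=1 t=0,i=3
  ..#|#  b1=1 t=0,i=6
  ...|.  b0=0 t=0,i=5
  bits 01110110 = 118

118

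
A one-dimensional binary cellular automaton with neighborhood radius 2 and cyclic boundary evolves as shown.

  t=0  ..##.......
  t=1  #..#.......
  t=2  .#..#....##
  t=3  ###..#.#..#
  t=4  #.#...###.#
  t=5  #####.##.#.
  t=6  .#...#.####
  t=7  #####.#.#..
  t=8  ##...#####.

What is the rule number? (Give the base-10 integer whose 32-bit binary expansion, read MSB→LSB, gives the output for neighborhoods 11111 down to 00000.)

  nb #####: next=.  (t=5,i=2, bit31=0)
  nb ####.: next=.  (t=3,i=1, bit30=0)
  nb ###.#: next=.  (t=4,i=8, bit29=0)
  nb ###..: next=#  (t=3,i=2, bit28=1)
  nb ##.##: next=#  (t=4,i=9, bit27=1)
  nb ##.#.: next=#  (t=2,i=0, bit26=1)
  nb ##..#: next=.  (t=3,i=3, bit25=0)
  nb ##...: next=.  (t=0,i=4, bit24=0)
  nb #.###: next=.  (t=5,i=0, bit23=0)
  nb #.##.: next=.  (t=4,i=10, bit22=0)
  nb #.#.#: next=#  (t=5,i=9, bit21=1)
  nb #.#..: next=#  (t=2,i=1, bit20=1)
  nb #..##: next=.  (t=3,i=9, bit19=0)
  nb #..#.: next=.  (t=1,i=2, bit18=0)
  nb #...#: next=#  (t=4,i=4, bit17=1)
  nb #....: next=.  (t=0,i=5, bit16=0)
  nb .####: next=#  (t=3,i=0, bit15=1)
  nb .###.: next=#  (t=4,i=7, bit14=1)
  nb .##.#: next=#  (t=2,i=10, bit13=1)
  nb .##..: next=#  (t=0,i=3, bit12=1)
  nb .#.##: next=#  (t=5,i=10, bit11=1)
  nb .#.#.: next=#  (t=3,i=6, bit10=1)
  nb .#..#: next=#  (t=1,i=1, bit9=1)
  nb .#...: next=#  (t=1,i=4, bit8=1)
  nb ..###: next=#  (t=3,i=10, bit7=1)
  nb ..##.: next=.  (t=0,i=2, bit6=0)
  nb ..#.#: next=.  (t=3,i=5, bit5=0)
  nb ..#..: next=.  (t=1,i=0, bit4=0)
  nb ...##: next=.  (t=0,i=1, bit3=0)
  nb ...#.: next=#  (t=1,i=10, bit2=1)
  nb ....#: next=#  (t=0,i=0, bit1=1)
  nb .....: next=.  (t=0,i=6, bit0=0)
  bits 00011100001100101111111110000110 = 473104262

473104262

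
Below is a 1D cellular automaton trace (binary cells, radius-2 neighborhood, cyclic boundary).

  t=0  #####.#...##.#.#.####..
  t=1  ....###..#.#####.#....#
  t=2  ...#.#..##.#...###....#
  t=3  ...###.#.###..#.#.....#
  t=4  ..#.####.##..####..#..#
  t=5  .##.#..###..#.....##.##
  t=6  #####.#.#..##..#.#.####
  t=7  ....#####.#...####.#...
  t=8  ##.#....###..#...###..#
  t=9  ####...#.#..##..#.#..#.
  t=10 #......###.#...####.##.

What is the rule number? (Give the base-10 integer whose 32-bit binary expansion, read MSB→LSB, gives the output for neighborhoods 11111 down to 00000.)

  [31] ##### => .  t=0,i=2
  [30] ####. => .  t=0,i=3
  [29] ###.# => #  t=0,i=4
  [28] ###.. => .  t=0,i=20
  [27] ##.## => #  t=4,i=8
  [26] ##.#. => #  t=0,i=5
  [25] ##..# => .  t=0,i=21
  [24] ##... => .  t=2,i=18
  [23] #.### => #  t=0,i=17
  [22] #.##. => #  t=4,i=9
  [21] #.#.# => #  t=0,i=13
  [20] #.#.. => #  t=0,i=6
  [19] #..## => #  t=0,i=22
  [18] #..#. => #  t=1,i=8
  [17] #...# => .  t=0,i=8
  [16] #.... => .  t=1,i=1
  [15] .#### => .  t=0,i=1
  [14] .###. => #  t=1,i=5
  [13] .##.# => #  t=0,i=11
  [12] .##.. => .  t=4,i=10
  [11] .#.## => .  t=0,i=16
  [10] .#.#. => #  t=0,i=14
  [9] .#..# => .  t=2,i=6
  [8] .#... => .  t=0,i=7
  [7] ..### => .  t=0,i=0
  [6] ..##. => .  t=0,i=10
  [5] ..#.# => #  t=1,i=9
  [4] ..#.. => #  t=1,i=22
  [3] ...## => #  t=0,i=9
  [2] ...#. => .  t=1,i=21
  [1] ....# => .  t=1,i=2
  [0] ..... => #  t=3,i=19
  bits 00101100111111000110010000111001 = 754738233

754738233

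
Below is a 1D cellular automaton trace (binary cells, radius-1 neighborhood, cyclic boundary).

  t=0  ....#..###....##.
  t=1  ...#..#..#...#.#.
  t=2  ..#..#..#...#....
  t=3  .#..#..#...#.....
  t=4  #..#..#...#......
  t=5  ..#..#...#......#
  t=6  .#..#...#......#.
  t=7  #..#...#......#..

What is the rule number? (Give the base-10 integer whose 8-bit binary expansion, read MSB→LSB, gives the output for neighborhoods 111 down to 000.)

66

  nb ###: next=.  (t=0,i=8, bit7=0)
  nb ##.: next=#  (t=0,i=9, bit6=1)
  nb #.#: next=.  (t=1,i=14, bit5=0)
  nb #..: next=.  (t=0,i=5, bit4=0)
  nb .##: next=.  (t=0,i=7, bit3=0)
  nb .#.: next=.  (t=0,i=4, bit2=0)
  nb ..#: next=#  (t=0,i=3, bit1=1)
  nb ...: next=.  (t=0,i=0, bit0=0)
  bits 01000010 = 66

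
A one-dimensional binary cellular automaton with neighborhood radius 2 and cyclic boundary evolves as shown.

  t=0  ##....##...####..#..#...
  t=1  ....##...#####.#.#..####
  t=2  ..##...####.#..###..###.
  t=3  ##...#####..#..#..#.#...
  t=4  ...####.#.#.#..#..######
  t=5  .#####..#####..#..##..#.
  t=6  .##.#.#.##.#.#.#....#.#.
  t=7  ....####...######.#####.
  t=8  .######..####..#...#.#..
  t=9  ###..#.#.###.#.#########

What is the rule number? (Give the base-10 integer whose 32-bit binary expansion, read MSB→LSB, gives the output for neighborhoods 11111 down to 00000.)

1110609343

  #####|.  b31=0 t=1,i=11
  ####.|#  b30=1 t=0,i=13
  ###.#|.  b29=0 t=1,i=13
  ###..|.  b28=0 t=0,i=14
  ##.##|.  b27=0 t=7,i=17
  ##.#.|.  b26=0 t=1,i=14
  ##..#|#  b25=1 t=0,i=15
  ##...|.  b24=0 t=0,i=2
  #.###|.  b23=0 t=7,i=18
  #.##.|.  b22=0 t=6,i=8
  #.#.#|#  b21=1 t=1,i=15
  #.#..|#  b20=1 t=1,i=17
  #..##|.  b19=0 t=1,i=19
  #..#.|.  b18=0 t=0,i=16
  #...#|#  b17=1 t=0,i=9
  #....|.  b16=0 t=0,i=3
  .####|#  b15=1 t=0,i=12
  .###.|.  b14=0 t=2,i=16
  .##.#|.  b13=0 t=6,i=2
  .##..|.  b12=0 t=0,i=1
  .#.##|#  b11=1 t=6,i=7
  .#.#.|#  b10=1 t=1,i=16
  .#..#|.  b9=0 t=0,i=18
  .#...|#  b8=1 t=0,i=21
  ..###|#  b7=1 t=0,i=11
  ..##.|.  b6=0 t=0,i=0
  ..#.#|#  b5=1 t=3,i=18
  ..#..|#  b4=1 t=0,i=17
  ...##|#  b3=1 t=0,i=5
  ...#.|#  b2=1 t=6,i=19
  ....#|#  b1=1 t=0,i=4
  .....|#  b0=1 t=7,i=1
  bits 01000010001100101000110110111111 = 1110609343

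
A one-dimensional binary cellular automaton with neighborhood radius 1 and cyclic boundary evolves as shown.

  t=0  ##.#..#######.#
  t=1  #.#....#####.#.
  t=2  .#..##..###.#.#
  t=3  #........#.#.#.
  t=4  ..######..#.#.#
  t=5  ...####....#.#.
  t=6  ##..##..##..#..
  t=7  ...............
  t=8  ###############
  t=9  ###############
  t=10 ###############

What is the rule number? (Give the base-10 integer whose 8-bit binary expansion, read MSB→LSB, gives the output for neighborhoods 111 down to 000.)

161

  nb ###: next=#  (t=0,i=0, bit7=1)
  nb ##.: next=.  (t=0,i=1, bit6=0)
  nb #.#: next=#  (t=0,i=2, bit5=1)
  nb #..: next=.  (t=0,i=4, bit4=0)
  nb .##: next=.  (t=0,i=6, bit3=0)
  nb .#.: next=.  (t=0,i=3, bit2=0)
  nb ..#: next=.  (t=0,i=5, bit1=0)
  nb ...: next=#  (t=1,i=4, bit0=1)
  bits 10100001 = 161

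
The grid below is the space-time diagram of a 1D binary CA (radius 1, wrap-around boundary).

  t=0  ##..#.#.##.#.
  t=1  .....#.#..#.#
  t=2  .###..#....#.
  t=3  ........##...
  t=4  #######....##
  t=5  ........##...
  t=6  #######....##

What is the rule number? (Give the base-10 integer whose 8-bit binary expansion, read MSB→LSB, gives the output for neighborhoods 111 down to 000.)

  ###|.  b7=0 t=2,i=2
  ##.|.  b6=0 t=0,i=1
  #.#|#  b5=1 t=0,i=5
  #..|.  b4=0 t=0,i=2
  .##|.  b3=0 t=0,i=0
  .#.|.  b2=0 t=0,i=4
  ..#|.  b1=0 t=0,i=3
  ...|#  b0=1 t=1,i=1
  bits 00100001 = 33

33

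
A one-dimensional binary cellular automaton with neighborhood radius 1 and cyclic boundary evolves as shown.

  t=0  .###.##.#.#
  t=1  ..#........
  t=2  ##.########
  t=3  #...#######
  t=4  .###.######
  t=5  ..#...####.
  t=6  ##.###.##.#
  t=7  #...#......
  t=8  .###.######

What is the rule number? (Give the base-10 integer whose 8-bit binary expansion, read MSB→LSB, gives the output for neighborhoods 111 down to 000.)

147

  ### -> #   bit 7 = 1  t=0,i=2
  ##. -> .   bit 6 = 0  t=0,i=3
  #.# -> .   bit 5 = 0  t=0,i=0
  #.. -> #   bit 4 = 1  t=1,i=3
  .## -> .   bit 3 = 0  t=0,i=1
  .#. -> .   bit 2 = 0  t=0,i=8
  ..# -> #   bit 1 = 1  t=1,i=1
  ... -> #   bit 0 = 1  t=1,i=0
  bits 10010011 = 147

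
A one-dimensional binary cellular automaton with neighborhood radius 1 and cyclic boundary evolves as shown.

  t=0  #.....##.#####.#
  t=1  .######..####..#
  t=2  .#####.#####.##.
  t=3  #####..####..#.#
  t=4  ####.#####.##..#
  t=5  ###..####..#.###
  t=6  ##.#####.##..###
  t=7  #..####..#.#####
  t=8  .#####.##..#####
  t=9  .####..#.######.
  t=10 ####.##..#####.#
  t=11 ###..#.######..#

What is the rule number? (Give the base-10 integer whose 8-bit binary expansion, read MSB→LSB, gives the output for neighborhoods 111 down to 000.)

  ###|#  b7=1 t=0,i=10
  ##.|.  b6=0 t=0,i=0
  #.#|.  b5=0 t=0,i=8
  #..|#  b4=1 t=0,i=1
  .##|#  b3=1 t=0,i=6
  .#.|.  b2=0 t=1,i=15
  ..#|#  b1=1 t=0,i=5
  ...|#  b0=1 t=0,i=2
  bits 10011011 = 155

155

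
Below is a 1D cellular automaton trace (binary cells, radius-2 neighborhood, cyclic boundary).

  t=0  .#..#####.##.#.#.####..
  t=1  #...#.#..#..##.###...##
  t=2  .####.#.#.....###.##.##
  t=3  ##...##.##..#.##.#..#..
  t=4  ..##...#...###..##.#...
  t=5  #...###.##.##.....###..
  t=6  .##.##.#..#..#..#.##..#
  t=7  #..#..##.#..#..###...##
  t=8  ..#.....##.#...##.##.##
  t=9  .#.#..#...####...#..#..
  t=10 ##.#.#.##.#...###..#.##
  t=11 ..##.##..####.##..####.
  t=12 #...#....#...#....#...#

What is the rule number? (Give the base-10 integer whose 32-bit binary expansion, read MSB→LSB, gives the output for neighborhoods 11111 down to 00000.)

  nb #####: next=#  (t=0,i=6, bit31=1)
  nb ####.: next=.  (t=0,i=7, bit30=0)
  nb ###.#: next=.  (t=0,i=8, bit29=0)
  nb ###..: next=.  (t=0,i=20, bit28=0)
  nb ##.##: next=#  (t=0,i=9, bit27=1)
  nb ##.#.: next=#  (t=0,i=12, bit26=1)
  nb ##..#: next=.  (t=3,i=10, bit25=0)
  nb ##...: next=#  (t=0,i=21, bit24=1)
  nb #.###: next=#  (t=0,i=17, bit23=1)
  nb #.##.: next=.  (t=0,i=10, bit22=0)
  nb #.#.#: next=#  (t=0,i=13, bit21=1)
  nb #.#..: next=#  (t=1,i=6, bit20=1)
  nb #..##: next=.  (t=0,i=3, bit19=0)
  nb #..#.: next=#  (t=1,i=8, bit18=1)
  nb #...#: next=#  (t=0,i=22, bit17=1)
  nb #....: next=.  (t=2,i=10, bit16=0)
  nb .####: next=.  (t=0,i=5, bit15=0)
  nb .###.: next=#  (t=1,i=16, bit14=1)
  nb .##.#: next=.  (t=0,i=11, bit13=0)
  nb .##..: next=.  (t=3,i=1, bit12=0)
  nb .#.##: next=#  (t=0,i=16, bit11=1)
  nb .#.#.: next=.  (t=0,i=14, bit10=0)
  nb .#..#: next=.  (t=0,i=2, bit9=0)
  nb .#...: next=#  (t=2,i=9, bit8=1)
  nb ..###: next=#  (t=0,i=4, bit7=1)
  nb ..##.: next=.  (t=1,i=12, bit6=0)
  nb ..#.#: next=#  (t=1,i=4, bit5=1)
  nb ..#..: next=.  (t=0,i=1, bit4=0)
  nb ...##: next=.  (t=1,i=20, bit3=0)
  nb ...#.: next=#  (t=0,i=0, bit2=1)
  nb ....#: next=#  (t=2,i=12, bit1=1)
  nb .....: next=.  (t=2,i=11, bit0=0)
  bits 10001101101101100100100110100110 = 2377533862

2377533862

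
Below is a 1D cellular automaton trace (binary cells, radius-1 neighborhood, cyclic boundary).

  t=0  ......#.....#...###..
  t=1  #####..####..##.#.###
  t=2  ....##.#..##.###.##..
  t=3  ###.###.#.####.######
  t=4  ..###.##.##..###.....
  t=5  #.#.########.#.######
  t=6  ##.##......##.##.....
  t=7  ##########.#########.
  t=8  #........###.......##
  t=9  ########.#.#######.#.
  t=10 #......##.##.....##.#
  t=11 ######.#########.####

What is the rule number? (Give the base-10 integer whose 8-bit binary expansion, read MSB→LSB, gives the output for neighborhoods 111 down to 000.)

  nb ###: next=.  (t=0,i=17, bit7=0)
  nb ##.: next=#  (t=0,i=18, bit6=1)
  nb #.#: next=#  (t=1,i=15, bit5=1)
  nb #..: next=#  (t=0,i=7, bit4=1)
  nb .##: next=#  (t=0,i=16, bit3=1)
  nb .#.: next=.  (t=0,i=6, bit2=0)
  nb ..#: next=.  (t=0,i=5, bit1=0)
  nb ...: next=#  (t=0,i=0, bit0=1)
  bits 01111001 = 121

121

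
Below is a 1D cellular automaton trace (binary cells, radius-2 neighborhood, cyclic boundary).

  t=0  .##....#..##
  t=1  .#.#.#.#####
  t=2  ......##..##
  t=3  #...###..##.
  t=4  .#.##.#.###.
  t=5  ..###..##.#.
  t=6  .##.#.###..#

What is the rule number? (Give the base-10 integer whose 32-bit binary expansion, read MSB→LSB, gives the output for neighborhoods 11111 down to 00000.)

  #####|.  b31=0 t=1,i=9
  ####.|#  b30=1 t=1,i=10
  ###.#|#  b29=1 t=1,i=11
  ###..|#  b28=1 t=3,i=6
  ##.##|.  b27=0 t=0,i=0
  ##.#.|.  b26=0 t=1,i=0
  ##..#|.  b25=0 t=2,i=8
  ##...|#  b24=1 t=0,i=3
  #.###|#  b23=1 t=1,i=7
  #.##.|#  b22=1 t=0,i=1
  #.#.#|.  b21=0 t=1,i=1
  #.#..|.  b20=0 t=3,i=0
  #..##|#  b19=1 t=0,i=9
  #..#.|.  b18=0 t=4,i=0
  #...#|.  b17=0 t=3,i=2
  #....|.  b16=0 t=0,i=4
  .####|.  b15=0 t=1,i=8
  .###.|.  b14=0 t=3,i=5
  .##.#|#  b13=1 t=0,i=11
  .##..|.  b12=0 t=0,i=2
  .#.##|#  b11=1 t=1,i=6
  .#.#.|.  b10=0 t=1,i=2
  .#..#|#  b9=1 t=0,i=8
  .#...|#  b8=1 t=3,i=1
  ..###|#  b7=1 t=3,i=4
  ..##.|#  b6=1 t=0,i=10
  ..#.#|.  b5=0 t=4,i=1
  ..#..|#  b4=1 t=0,i=7
  ...##|#  b3=1 t=2,i=5
  ...#.|.  b2=0 t=0,i=6
  ....#|#  b1=1 t=0,i=5
  .....|.  b0=0 t=2,i=2
  bits 01110001110010000010101111011010 = 1908943834

1908943834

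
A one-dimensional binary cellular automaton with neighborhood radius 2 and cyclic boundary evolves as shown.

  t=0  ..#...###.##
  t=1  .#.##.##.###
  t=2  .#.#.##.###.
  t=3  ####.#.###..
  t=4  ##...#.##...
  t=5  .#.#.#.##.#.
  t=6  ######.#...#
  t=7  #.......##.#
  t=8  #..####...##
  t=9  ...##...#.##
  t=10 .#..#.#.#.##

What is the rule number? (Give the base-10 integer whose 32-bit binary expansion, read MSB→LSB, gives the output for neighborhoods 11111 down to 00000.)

149346211

  [31] ##### => .  t=6,i=1
  [30] ####. => .  t=3,i=2
  [29] ###.# => .  t=0,i=8
  [28] ###.. => .  t=2,i=10
  [27] ##.## => #  t=0,i=9
  [26] ##.#. => .  t=1,i=0
  [25] ##..# => .  t=0,i=0
  [24] ##... => .  t=4,i=2
  [23] #.### => #  t=1,i=9
  [22] #.##. => #  t=0,i=10
  [21] #.#.# => #  t=1,i=1
  [20] #.#.. => .  t=5,i=10
  [19] #..## => .  t=3,i=11
  [18] #..#. => #  t=0,i=1
  [17] #...# => #  t=0,i=4
  [16] #.... => .  t=7,i=2
  [15] .#### => #  t=3,i=1
  [14] .###. => #  t=0,i=7
  [13] .##.# => .  t=1,i=4
  [12] .##.. => #  t=0,i=11
  [11] .#.## => .  t=1,i=2
  [10] .#.#. => #  t=2,i=2
  [9] .#..# => #  t=5,i=11
  [8] .#... => #  t=0,i=3
  [7] ..### => #  t=0,i=6
  [6] ..##. => .  t=4,i=0
  [5] ..#.# => #  t=2,i=1
  [4] ..#.. => .  t=0,i=2
  [3] ...## => .  t=0,i=5
  [2] ...#. => .  t=4,i=4
  [1] ....# => #  t=7,i=6
  [0] ..... => #  t=7,i=3
  bits 00001000111001101101011110100011 = 149346211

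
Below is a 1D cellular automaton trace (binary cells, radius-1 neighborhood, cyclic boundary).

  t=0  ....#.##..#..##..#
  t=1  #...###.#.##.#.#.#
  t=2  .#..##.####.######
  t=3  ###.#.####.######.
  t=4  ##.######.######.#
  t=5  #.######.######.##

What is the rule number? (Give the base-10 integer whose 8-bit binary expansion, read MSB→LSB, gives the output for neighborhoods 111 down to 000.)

188

  nb ###: next=#  (t=1,i=5, bit7=1)
  nb ##.: next=.  (t=0,i=7, bit6=0)
  nb #.#: next=#  (t=0,i=5, bit5=1)
  nb #..: next=#  (t=0,i=0, bit4=1)
  nb .##: next=#  (t=0,i=6, bit3=1)
  nb .#.: next=#  (t=0,i=4, bit2=1)
  nb ..#: next=.  (t=0,i=3, bit1=0)
  nb ...: next=.  (t=0,i=1, bit0=0)
  bits 10111100 = 188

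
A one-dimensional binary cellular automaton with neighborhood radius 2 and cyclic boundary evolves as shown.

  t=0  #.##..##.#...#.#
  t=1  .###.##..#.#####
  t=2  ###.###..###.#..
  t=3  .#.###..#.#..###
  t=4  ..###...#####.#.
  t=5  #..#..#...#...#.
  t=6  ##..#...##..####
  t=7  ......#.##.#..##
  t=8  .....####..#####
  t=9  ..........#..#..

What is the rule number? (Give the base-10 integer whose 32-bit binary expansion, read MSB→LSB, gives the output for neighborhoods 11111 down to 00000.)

2296012388

  [31] ##### => #  t=1,i=13
  [30] ####. => .  t=1,i=14
  [29] ###.# => .  t=1,i=3
  [28] ###.. => .  t=2,i=6
  [27] ##.## => #  t=0,i=1
  [26] ##.#. => .  t=0,i=8
  [25] ##..# => .  t=0,i=4
  [24] ##... => .  t=4,i=5
  [23] #.### => #  t=1,i=1
  [22] #.##. => #  t=0,i=2
  [21] #.#.# => .  t=3,i=1
  [20] #.#.. => #  t=0,i=9
  [19] #..## => #  t=0,i=5
  [18] #..#. => .  t=1,i=8
  [17] #...# => #  t=0,i=11
  [16] #.... => .  t=7,i=1
  [15] .#### => .  t=1,i=12
  [14] .###. => #  t=1,i=2
  [13] .##.# => .  t=0,i=0
  [12] .##.. => #  t=0,i=3
  [11] .#.## => #  t=0,i=14
  [10] .#.#. => #  t=3,i=9
  [9] .#..# => #  t=2,i=14
  [8] .#... => .  t=0,i=10
  [7] ..### => .  t=2,i=0
  [6] ..##. => #  t=0,i=6
  [5] ..#.# => #  t=0,i=13
  [4] ..#.. => .  t=5,i=3
  [3] ...## => .  t=4,i=1
  [2] ...#. => #  t=0,i=12
  [1] ....# => .  t=7,i=4
  [0] ..... => .  t=7,i=2
  bits 10001000110110100101111001100100 = 2296012388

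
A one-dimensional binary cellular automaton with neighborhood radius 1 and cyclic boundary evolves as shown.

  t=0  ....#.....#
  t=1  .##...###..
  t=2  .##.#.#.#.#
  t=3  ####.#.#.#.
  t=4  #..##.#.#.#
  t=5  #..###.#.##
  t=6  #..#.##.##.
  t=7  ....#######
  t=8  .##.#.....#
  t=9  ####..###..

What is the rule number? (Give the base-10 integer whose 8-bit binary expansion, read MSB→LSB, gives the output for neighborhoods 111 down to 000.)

  ### -> .   bit 7 = 0  t=1,i=7
  ##. -> #   bit 6 = 1  t=1,i=2
  #.# -> #   bit 5 = 1  t=2,i=0
  #.. -> .   bit 4 = 0  t=0,i=0
  .## -> #   bit 3 = 1  t=1,i=1
  .#. -> .   bit 2 = 0  t=0,i=4
  ..# -> .   bit 1 = 0  t=0,i=3
  ... -> #   bit 0 = 1  t=0,i=1
  bits 01101001 = 105

105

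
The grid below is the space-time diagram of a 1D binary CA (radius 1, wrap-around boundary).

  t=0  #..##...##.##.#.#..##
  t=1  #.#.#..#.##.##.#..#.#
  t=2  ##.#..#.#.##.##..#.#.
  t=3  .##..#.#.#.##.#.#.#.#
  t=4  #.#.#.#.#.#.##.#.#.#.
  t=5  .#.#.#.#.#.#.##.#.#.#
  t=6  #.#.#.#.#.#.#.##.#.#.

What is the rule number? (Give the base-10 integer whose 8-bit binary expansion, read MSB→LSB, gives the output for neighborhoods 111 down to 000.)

  ### -> #   bit 7 = 1  t=0,i=20
  ##. -> #   bit 6 = 1  t=0,i=0
  #.# -> #   bit 5 = 1  t=0,i=10
  #.. -> .   bit 4 = 0  t=0,i=1
  .## -> .   bit 3 = 0  t=0,i=3
  .#. -> .   bit 2 = 0  t=0,i=14
  ..# -> #   bit 1 = 1  t=0,i=2
  ... -> .   bit 0 = 0  t=0,i=6
  bits 11100010 = 226

226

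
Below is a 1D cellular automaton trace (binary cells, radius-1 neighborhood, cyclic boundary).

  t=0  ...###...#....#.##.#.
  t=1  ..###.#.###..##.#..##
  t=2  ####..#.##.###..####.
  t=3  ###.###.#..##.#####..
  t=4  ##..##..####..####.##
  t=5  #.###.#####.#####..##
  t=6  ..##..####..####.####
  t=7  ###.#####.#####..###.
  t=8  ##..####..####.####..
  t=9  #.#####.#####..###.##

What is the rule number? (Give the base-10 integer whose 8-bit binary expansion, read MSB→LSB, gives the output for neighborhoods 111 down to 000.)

  nb ###: next=#  (t=0,i=4, bit7=1)
  nb ##.: next=.  (t=0,i=5, bit6=0)
  nb #.#: next=.  (t=0,i=15, bit5=0)
  nb #..: next=#  (t=0,i=6, bit4=1)
  nb .##: next=#  (t=0,i=3, bit3=1)
  nb .#.: next=#  (t=0,i=9, bit2=1)
  nb ..#: next=#  (t=0,i=2, bit1=1)
  nb ...: next=.  (t=0,i=0, bit0=0)
  bits 10011110 = 158

158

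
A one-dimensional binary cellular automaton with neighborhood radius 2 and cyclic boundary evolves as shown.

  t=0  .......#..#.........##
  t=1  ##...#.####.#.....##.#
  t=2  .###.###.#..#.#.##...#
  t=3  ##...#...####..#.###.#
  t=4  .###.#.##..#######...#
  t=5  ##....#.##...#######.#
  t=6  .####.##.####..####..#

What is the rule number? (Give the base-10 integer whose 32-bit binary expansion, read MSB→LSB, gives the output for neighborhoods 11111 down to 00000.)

  [31] ##### => #  t=4,i=13
  [30] ####. => #  t=1,i=9
  [29] ###.# => .  t=1,i=10
  [28] ###.. => #  t=1,i=1
  [27] ##.## => .  t=1,i=20
  [26] ##.#. => .  t=1,i=11
  [25] ##..# => #  t=3,i=13
  [24] ##... => #  t=0,i=0
  [23] #.### => #  t=1,i=7
  [22] #.##. => .  t=2,i=16
  [21] #.#.# => .  t=2,i=14
  [20] #.#.. => #  t=1,i=12
  [19] #..## => .  t=4,i=10
  [18] #..#. => #  t=0,i=9
  [17] #...# => #  t=1,i=3
  [16] #.... => #  t=0,i=1
  [15] .#### => .  t=1,i=8
  [14] .###. => .  t=1,i=0
  [13] .##.# => .  t=1,i=19
  [12] .##.. => #  t=0,i=21
  [11] .#.## => #  t=1,i=6
  [10] .#.#. => .  t=2,i=13
  [9] .#..# => #  t=0,i=8
  [8] .#... => .  t=0,i=11
  [7] ..### => .  t=3,i=9
  [6] ..##. => .  t=0,i=20
  [5] ..#.# => #  t=1,i=5
  [4] ..#.. => #  t=0,i=7
  [3] ...## => #  t=0,i=19
  [2] ...#. => .  t=0,i=6
  [1] ....# => #  t=0,i=5
  [0] ..... => .  t=0,i=2
  bits 11010011100101110001101000111010 = 3549895226

3549895226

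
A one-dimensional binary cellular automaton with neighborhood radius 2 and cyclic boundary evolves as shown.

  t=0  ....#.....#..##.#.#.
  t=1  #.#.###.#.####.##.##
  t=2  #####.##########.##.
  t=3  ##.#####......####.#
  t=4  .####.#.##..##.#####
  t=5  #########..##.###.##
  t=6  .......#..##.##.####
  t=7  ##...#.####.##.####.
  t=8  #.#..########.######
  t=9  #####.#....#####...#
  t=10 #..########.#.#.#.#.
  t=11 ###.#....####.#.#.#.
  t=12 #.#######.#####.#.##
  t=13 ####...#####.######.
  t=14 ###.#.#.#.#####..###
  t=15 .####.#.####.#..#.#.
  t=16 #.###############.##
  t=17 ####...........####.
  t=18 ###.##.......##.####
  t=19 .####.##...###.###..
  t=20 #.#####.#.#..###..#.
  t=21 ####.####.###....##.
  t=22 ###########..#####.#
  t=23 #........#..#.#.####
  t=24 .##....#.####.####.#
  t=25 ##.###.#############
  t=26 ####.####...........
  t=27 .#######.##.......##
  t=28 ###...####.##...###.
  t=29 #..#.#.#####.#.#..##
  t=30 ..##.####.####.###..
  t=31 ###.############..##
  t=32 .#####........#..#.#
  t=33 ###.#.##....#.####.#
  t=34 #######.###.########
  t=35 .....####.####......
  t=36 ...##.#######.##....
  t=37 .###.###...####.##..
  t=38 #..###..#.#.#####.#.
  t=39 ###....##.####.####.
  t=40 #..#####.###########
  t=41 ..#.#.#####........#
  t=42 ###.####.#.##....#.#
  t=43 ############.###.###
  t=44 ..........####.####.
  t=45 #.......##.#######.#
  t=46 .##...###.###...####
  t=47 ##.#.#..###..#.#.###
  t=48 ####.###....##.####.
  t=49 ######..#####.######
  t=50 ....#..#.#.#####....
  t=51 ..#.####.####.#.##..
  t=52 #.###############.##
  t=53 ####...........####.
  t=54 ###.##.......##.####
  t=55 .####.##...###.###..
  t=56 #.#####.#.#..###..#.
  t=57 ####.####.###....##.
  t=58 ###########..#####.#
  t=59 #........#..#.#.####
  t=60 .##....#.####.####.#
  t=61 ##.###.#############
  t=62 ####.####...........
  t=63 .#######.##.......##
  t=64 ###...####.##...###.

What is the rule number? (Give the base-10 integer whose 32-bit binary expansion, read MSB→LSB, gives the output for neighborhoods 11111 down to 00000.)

  nb #####: next=.  (t=2,i=2, bit31=0)
  nb ####.: next=#  (t=1,i=12, bit30=1)
  nb ###.#: next=#  (t=1,i=0, bit29=1)
  nb ###..: next=.  (t=3,i=7, bit28=0)
  nb ##.##: next=#  (t=1,i=14, bit27=1)
  nb ##.#.: next=#  (t=0,i=15, bit26=1)
  nb ##..#: next=.  (t=4,i=10, bit25=0)
  nb ##...: next=#  (t=3,i=8, bit24=1)
  nb #.###: next=#  (t=1,i=4, bit23=1)
  nb #.##.: next=#  (t=1,i=15, bit22=1)
  nb #.#.#: next=#  (t=0,i=16, bit21=1)
  nb #.#..: next=#  (t=0,i=18, bit20=1)
  nb #..##: next=#  (t=0,i=12, bit19=1)
  nb #..#.: next=#  (t=15,i=15, bit18=1)
  nb #...#: next=.  (t=7,i=3, bit17=0)
  nb #....: next=#  (t=0,i=0, bit16=1)
  nb .####: next=#  (t=1,i=11, bit15=1)
  nb .###.: next=.  (t=1,i=5, bit14=0)
  nb .##.#: next=.  (t=0,i=14, bit13=0)
  nb .##..: next=.  (t=4,i=9, bit12=0)
  nb .#.##: next=#  (t=1,i=3, bit11=1)
  nb .#.#.: next=.  (t=0,i=17, bit10=0)
  nb .#..#: next=#  (t=0,i=11, bit9=1)
  nb .#...: next=#  (t=0,i=5, bit8=1)
  nb ..###: next=.  (t=3,i=14, bit7=0)
  nb ..##.: next=#  (t=0,i=13, bit6=1)
  nb ..#.#: next=#  (t=7,i=5, bit5=1)
  nb ..#..: next=#  (t=0,i=4, bit4=1)
  nb ...##: next=#  (t=3,i=13, bit3=1)
  nb ...#.: next=.  (t=0,i=3, bit2=0)
  nb ....#: next=#  (t=0,i=2, bit1=1)
  nb .....: next=.  (t=0,i=1, bit0=0)
  bits 01101101111111011000101101111010 = 1845332858

1845332858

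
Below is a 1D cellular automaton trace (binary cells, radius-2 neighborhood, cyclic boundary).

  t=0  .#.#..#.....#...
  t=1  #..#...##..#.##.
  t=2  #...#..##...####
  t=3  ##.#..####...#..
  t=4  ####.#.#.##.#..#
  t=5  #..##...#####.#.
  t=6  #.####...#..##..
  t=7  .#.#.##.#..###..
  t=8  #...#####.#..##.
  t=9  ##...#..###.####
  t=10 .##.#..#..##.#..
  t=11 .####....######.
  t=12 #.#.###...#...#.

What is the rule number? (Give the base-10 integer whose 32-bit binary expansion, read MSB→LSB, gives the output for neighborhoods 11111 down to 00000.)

1029290308

  nb #####: next=.  (t=2,i=14, bit31=0)
  nb ####.: next=.  (t=2,i=15, bit30=0)
  nb ###.#: next=#  (t=4,i=3, bit29=1)
  nb ###..: next=#  (t=2,i=0, bit28=1)
  nb ##.##: next=#  (t=9,i=11, bit27=1)
  nb ##.#.: next=#  (t=1,i=15, bit26=1)
  nb ##..#: next=.  (t=1,i=9, bit25=0)
  nb ##...: next=#  (t=2,i=1, bit24=1)
  nb #.###: next=.  (t=6,i=2, bit23=0)
  nb #.##.: next=#  (t=1,i=13, bit22=1)
  nb #.#.#: next=.  (t=4,i=5, bit21=0)
  nb #.#..: next=#  (t=0,i=3, bit20=1)
  nb #..##: next=#  (t=2,i=6, bit19=1)
  nb #..#.: next=.  (t=0,i=5, bit18=0)
  nb #...#: next=.  (t=1,i=5, bit17=0)
  nb #....: next=#  (t=0,i=8, bit16=1)
  nb .####: next=#  (t=2,i=13, bit15=1)
  nb .###.: next=.  (t=7,i=12, bit14=0)
  nb .##.#: next=#  (t=1,i=14, bit13=1)
  nb .##..: next=#  (t=1,i=8, bit12=1)
  nb .#.##: next=#  (t=1,i=12, bit11=1)
  nb .#.#.: next=.  (t=0,i=2, bit10=0)
  nb .#..#: next=.  (t=0,i=4, bit9=0)
  nb .#...: next=#  (t=0,i=7, bit8=1)
  nb ..###: next=.  (t=2,i=12, bit7=0)
  nb ..##.: next=#  (t=1,i=7, bit6=1)
  nb ..#.#: next=.  (t=0,i=1, bit5=0)
  nb ..#..: next=.  (t=0,i=6, bit4=0)
  nb ...##: next=.  (t=1,i=6, bit3=0)
  nb ...#.: next=#  (t=0,i=0, bit2=1)
  nb ....#: next=.  (t=0,i=10, bit1=0)
  nb .....: next=.  (t=0,i=9, bit0=0)
  bits 00111101010110011011100101000100 = 1029290308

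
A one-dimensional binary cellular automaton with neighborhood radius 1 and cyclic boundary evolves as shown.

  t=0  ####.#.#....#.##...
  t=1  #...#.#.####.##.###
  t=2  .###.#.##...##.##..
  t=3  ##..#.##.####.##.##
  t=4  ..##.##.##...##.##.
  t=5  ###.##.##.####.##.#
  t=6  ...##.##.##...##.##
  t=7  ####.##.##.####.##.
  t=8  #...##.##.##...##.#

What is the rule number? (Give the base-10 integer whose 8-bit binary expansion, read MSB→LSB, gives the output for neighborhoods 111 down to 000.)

  ### -> .   bit 7 = 0  t=0,i=1
  ##. -> .   bit 6 = 0  t=0,i=3
  #.# -> #   bit 5 = 1  t=0,i=4
  #.. -> #   bit 4 = 1  t=0,i=8
  .## -> #   bit 3 = 1  t=0,i=0
  .#. -> .   bit 2 = 0  t=0,i=5
  ..# -> #   bit 1 = 1  t=0,i=11
  ... -> #   bit 0 = 1  t=0,i=9
  bits 00111011 = 59

59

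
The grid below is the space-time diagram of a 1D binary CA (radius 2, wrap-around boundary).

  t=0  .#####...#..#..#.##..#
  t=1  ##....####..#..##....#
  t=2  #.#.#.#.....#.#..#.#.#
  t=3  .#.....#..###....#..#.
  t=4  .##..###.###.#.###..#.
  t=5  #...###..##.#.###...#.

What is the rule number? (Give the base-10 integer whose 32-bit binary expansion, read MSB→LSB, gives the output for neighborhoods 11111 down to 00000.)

92948918

  #####|.  b31=0 t=0,i=3
  ####.|.  b30=0 t=0,i=4
  ###.#|.  b29=0 t=4,i=7
  ###..|.  b28=0 t=0,i=5
  ##.##|.  b27=0 t=4,i=8
  ##.#.|#  b26=1 t=2,i=1
  ##..#|.  b25=0 t=0,i=19
  ##...|#  b24=1 t=0,i=6
  #.###|#  b23=1 t=0,i=1
  #.##.|.  b22=0 t=0,i=17
  #.#.#|.  b21=0 t=2,i=2
  #.#..|.  b20=0 t=2,i=6
  #..##|#  b19=1 t=1,i=14
  #..#.|.  b18=0 t=0,i=11
  #...#|#  b17=1 t=0,i=7
  #....|.  b16=0 t=1,i=3
  .####|.  b15=0 t=0,i=2
  .###.|#  b14=1 t=1,i=0
  .##.#|.  b13=0 t=2,i=0
  .##..|.  b12=0 t=0,i=18
  .#.##|#  b11=1 t=0,i=0
  .#.#.|.  b10=0 t=2,i=3
  .#..#|.  b9=0 t=0,i=10
  .#...|#  b8=1 t=2,i=7
  ..###|#  b7=1 t=1,i=6
  ..##.|.  b6=0 t=1,i=15
  ..#.#|#  b5=1 t=0,i=15
  ..#..|#  b4=1 t=0,i=9
  ...##|.  b3=0 t=1,i=5
  ...#.|#  b2=1 t=0,i=8
  ....#|#  b1=1 t=1,i=4
  .....|.  b0=0 t=2,i=9
  bits 00000101100010100100100110110110 = 92948918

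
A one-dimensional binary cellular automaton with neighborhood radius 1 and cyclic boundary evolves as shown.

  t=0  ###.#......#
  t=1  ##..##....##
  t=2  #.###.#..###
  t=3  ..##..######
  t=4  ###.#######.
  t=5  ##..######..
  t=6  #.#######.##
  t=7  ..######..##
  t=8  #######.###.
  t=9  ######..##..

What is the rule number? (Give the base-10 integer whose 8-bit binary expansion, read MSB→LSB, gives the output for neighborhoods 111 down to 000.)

158

  ### -> #   bit 7 = 1  t=0,i=0
  ##. -> .   bit 6 = 0  t=0,i=2
  #.# -> .   bit 5 = 0  t=0,i=3
  #.. -> #   bit 4 = 1  t=0,i=5
  .## -> #   bit 3 = 1  t=0,i=11
  .#. -> #   bit 2 = 1  t=0,i=4
  ..# -> #   bit 1 = 1  t=0,i=10
  ... -> .   bit 0 = 0  t=0,i=6
  bits 10011110 = 158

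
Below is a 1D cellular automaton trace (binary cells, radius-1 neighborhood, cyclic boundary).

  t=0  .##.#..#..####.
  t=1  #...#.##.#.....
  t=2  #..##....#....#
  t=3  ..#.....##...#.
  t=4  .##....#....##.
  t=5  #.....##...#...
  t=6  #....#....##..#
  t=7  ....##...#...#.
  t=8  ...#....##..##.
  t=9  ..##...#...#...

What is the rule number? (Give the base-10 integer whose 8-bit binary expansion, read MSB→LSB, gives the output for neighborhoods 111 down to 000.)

6

  nb ###: next=.  (t=0,i=11, bit7=0)
  nb ##.: next=.  (t=0,i=2, bit6=0)
  nb #.#: next=.  (t=0,i=3, bit5=0)
  nb #..: next=.  (t=0,i=5, bit4=0)
  nb .##: next=.  (t=0,i=1, bit3=0)
  nb .#.: next=#  (t=0,i=4, bit2=1)
  nb ..#: next=#  (t=0,i=0, bit1=1)
  nb ...: next=.  (t=1,i=2, bit0=0)
  bits 00000110 = 6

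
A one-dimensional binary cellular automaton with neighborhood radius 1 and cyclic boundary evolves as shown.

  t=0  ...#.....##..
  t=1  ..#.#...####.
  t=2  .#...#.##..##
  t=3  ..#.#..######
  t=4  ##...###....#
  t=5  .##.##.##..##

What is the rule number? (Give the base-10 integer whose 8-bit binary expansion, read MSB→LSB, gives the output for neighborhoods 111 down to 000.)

  ###|.  b7=0 t=1,i=9
  ##.|#  b6=1 t=0,i=10
  #.#|.  b5=0 t=1,i=3
  #..|#  b4=1 t=0,i=4
  .##|#  b3=1 t=0,i=9
  .#.|.  b2=0 t=0,i=3
  ..#|#  b1=1 t=0,i=2
  ...|.  b0=0 t=0,i=0
  bits 01011010 = 90

90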